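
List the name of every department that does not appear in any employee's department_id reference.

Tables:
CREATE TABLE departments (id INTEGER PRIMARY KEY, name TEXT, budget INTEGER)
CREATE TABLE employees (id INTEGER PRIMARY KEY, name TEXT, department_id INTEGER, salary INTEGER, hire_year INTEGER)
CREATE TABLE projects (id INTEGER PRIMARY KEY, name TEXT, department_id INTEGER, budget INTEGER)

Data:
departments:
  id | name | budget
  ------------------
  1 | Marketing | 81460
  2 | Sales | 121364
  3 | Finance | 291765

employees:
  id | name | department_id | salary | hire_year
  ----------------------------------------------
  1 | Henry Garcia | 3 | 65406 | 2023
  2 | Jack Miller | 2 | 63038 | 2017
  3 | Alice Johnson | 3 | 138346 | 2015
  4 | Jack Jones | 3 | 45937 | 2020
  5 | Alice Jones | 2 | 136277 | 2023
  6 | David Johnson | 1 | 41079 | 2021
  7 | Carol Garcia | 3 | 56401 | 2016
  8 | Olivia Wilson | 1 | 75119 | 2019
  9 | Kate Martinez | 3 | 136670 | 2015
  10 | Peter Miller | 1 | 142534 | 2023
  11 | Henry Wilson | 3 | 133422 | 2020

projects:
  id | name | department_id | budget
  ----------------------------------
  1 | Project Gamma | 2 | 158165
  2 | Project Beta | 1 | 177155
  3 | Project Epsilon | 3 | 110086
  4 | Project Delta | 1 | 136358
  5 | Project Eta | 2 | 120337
SELECT p.name FROM departments p LEFT JOIN employees c ON c.department_id = p.id WHERE c.id IS NULL

Execution result:
(no rows)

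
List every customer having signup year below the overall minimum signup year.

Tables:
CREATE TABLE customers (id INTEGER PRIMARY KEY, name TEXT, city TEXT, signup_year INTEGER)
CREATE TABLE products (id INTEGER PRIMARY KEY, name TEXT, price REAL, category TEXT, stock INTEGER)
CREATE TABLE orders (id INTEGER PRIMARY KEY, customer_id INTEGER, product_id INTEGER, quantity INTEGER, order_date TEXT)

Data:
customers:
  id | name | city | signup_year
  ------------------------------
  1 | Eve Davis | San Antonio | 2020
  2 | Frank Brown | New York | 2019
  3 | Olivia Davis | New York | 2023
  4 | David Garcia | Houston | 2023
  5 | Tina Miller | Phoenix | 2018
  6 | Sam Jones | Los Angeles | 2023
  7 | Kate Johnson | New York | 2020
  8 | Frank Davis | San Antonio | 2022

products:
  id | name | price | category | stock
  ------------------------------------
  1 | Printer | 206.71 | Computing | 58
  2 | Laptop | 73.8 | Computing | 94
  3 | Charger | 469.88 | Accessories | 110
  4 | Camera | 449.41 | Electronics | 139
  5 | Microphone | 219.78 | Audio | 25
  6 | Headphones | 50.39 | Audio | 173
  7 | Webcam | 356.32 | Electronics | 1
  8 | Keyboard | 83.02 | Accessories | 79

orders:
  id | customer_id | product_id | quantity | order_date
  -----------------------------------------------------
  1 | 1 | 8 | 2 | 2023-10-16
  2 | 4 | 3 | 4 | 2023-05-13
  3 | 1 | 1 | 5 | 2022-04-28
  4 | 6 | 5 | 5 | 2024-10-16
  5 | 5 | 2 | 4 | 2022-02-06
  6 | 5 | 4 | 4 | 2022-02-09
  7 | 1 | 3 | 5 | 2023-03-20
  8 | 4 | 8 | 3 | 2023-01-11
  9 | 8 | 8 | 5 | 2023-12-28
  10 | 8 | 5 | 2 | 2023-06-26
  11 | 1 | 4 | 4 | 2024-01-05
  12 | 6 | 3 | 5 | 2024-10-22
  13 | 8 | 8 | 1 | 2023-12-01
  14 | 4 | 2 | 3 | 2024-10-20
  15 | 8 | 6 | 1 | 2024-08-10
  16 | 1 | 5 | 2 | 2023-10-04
SELECT name, signup_year FROM customers WHERE signup_year < (SELECT MIN(signup_year) FROM customers)

Execution result:
(no rows)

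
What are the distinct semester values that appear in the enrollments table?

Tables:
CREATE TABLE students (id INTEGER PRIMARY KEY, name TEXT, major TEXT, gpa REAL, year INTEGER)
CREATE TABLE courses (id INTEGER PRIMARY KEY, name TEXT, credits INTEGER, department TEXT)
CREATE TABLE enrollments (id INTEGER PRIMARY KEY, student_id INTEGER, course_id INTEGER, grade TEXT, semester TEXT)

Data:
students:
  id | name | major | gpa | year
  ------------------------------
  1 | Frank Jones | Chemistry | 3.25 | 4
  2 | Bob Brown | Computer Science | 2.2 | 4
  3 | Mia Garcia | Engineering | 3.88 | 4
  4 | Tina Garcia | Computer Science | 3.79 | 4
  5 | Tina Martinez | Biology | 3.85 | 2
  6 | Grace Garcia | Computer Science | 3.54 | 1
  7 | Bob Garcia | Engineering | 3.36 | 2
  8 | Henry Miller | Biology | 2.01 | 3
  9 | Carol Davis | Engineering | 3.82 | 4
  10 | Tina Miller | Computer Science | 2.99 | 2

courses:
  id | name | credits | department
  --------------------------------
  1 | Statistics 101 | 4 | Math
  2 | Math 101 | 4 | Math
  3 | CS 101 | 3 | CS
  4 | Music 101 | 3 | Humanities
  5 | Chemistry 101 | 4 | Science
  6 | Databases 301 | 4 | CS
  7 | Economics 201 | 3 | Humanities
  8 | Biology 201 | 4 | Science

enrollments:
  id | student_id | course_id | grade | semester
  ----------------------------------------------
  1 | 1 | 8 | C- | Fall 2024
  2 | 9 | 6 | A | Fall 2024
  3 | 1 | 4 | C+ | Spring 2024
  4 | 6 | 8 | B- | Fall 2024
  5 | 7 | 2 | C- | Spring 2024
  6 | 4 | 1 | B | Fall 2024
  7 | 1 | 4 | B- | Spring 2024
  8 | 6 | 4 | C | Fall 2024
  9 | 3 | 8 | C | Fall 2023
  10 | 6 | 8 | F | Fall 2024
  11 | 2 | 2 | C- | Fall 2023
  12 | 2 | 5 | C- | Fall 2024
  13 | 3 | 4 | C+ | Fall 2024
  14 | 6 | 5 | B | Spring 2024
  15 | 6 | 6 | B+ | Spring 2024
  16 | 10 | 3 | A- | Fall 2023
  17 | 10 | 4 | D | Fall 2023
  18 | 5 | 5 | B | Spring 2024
SELECT DISTINCT semester FROM enrollments

Execution result:
semester
Fall 2024
Spring 2024
Fall 2023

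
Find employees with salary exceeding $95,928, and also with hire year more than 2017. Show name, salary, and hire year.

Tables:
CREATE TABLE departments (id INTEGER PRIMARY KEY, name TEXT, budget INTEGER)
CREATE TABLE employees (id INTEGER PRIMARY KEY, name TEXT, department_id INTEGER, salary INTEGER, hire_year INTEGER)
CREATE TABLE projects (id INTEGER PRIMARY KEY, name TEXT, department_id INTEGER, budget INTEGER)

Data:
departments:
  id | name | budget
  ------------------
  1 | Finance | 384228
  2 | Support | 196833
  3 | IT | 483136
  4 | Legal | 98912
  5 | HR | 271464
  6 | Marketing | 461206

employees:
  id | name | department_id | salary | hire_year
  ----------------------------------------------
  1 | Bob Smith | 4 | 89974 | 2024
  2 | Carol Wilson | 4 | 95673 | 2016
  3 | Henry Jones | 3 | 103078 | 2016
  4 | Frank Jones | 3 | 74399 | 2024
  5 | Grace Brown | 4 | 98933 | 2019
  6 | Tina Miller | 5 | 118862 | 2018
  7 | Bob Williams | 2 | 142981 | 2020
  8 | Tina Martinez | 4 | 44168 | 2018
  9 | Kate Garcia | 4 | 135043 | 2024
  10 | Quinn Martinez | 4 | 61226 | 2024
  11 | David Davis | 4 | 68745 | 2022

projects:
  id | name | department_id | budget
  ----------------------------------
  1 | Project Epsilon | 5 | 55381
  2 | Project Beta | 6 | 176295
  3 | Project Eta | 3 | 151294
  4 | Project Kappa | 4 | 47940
SELECT name, salary, hire_year FROM employees WHERE salary > 95928 AND hire_year > 2017

Execution result:
name | salary | hire_year
Grace Brown | 98933 | 2019
Tina Miller | 118862 | 2018
Bob Williams | 142981 | 2020
Kate Garcia | 135043 | 2024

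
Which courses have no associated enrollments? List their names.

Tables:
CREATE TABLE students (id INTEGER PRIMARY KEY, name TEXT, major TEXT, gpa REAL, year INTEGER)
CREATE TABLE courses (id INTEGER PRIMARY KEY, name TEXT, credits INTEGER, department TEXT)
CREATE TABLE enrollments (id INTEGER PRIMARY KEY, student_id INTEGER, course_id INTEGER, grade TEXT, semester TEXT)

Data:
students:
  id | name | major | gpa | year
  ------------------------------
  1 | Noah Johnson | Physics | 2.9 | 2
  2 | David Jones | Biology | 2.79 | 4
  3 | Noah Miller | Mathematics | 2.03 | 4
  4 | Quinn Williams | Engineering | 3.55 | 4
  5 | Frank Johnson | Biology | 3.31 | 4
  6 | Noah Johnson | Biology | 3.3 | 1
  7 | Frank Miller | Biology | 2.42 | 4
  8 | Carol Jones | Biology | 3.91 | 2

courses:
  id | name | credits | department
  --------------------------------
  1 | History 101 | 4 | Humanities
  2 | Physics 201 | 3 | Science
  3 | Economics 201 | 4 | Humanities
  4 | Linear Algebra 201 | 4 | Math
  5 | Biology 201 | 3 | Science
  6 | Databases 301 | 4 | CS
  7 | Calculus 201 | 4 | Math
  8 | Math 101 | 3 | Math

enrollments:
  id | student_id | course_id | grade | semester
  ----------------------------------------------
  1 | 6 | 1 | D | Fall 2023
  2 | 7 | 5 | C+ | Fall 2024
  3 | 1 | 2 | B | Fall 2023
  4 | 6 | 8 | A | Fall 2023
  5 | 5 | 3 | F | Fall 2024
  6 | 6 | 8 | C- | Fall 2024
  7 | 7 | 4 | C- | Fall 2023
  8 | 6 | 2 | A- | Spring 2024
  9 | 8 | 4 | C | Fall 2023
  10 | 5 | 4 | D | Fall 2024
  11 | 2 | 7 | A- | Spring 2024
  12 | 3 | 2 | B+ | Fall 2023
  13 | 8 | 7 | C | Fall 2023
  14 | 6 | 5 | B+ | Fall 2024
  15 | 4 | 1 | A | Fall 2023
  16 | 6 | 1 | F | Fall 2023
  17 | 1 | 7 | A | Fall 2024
SELECT p.name FROM courses p LEFT JOIN enrollments c ON c.course_id = p.id WHERE c.id IS NULL

Execution result:
Databases 301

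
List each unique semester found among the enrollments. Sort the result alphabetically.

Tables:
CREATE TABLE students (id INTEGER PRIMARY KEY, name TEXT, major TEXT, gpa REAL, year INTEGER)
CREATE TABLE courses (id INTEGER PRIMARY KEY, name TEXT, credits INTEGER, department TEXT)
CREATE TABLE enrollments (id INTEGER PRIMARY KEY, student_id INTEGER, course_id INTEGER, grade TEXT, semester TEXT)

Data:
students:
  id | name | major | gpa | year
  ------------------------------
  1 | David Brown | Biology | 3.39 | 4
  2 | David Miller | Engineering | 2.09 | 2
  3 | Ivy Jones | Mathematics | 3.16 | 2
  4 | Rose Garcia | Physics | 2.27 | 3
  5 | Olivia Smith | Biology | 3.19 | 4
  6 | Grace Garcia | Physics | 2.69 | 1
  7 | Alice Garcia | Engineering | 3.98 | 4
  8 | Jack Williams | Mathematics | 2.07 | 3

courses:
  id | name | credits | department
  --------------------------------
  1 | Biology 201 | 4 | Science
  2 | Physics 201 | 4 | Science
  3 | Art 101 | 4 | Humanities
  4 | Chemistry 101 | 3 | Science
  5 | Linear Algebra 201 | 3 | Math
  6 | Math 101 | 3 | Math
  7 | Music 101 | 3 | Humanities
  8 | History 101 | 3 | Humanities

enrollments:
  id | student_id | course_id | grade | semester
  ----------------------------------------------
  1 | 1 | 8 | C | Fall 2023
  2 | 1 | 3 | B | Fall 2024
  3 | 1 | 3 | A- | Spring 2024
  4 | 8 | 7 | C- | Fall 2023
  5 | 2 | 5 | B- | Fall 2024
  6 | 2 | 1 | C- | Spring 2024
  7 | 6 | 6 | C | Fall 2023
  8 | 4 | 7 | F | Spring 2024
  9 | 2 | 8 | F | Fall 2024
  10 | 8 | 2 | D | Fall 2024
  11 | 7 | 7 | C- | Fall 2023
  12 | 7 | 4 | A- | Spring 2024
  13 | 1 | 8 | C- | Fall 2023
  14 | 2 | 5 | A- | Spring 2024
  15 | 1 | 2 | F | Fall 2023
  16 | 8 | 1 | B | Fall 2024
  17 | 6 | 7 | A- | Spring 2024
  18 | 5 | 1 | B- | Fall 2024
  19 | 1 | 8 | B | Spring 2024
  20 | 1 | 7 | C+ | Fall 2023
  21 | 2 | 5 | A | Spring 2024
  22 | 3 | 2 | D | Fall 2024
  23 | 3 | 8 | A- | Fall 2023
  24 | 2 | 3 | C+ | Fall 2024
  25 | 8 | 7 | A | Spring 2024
SELECT DISTINCT semester FROM enrollments ORDER BY semester

Execution result:
semester
Fall 2023
Fall 2024
Spring 2024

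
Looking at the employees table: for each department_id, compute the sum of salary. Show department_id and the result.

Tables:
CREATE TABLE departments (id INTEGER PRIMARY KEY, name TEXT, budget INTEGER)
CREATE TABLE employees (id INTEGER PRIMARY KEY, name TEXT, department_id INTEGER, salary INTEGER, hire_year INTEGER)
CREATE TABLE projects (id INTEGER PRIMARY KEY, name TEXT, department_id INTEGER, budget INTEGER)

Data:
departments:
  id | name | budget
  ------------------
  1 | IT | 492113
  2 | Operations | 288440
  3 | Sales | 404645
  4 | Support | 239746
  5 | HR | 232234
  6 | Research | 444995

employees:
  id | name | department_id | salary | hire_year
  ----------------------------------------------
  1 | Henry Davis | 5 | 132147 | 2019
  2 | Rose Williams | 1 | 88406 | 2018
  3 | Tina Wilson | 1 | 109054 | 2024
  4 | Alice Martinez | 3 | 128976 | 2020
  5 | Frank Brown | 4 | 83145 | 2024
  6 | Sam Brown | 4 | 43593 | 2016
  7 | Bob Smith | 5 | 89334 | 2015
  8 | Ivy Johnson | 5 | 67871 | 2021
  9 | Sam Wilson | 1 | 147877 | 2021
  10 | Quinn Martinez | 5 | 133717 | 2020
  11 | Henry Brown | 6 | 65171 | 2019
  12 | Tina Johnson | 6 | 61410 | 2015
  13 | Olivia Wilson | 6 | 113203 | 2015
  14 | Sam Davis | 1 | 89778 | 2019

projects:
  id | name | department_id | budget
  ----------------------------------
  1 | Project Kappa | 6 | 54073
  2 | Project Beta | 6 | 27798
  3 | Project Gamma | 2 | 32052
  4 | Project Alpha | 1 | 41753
SELECT department_id, SUM(salary) AS sum_salary FROM employees GROUP BY department_id

Execution result:
department_id | sum_salary
1 | 435115
3 | 128976
4 | 126738
5 | 423069
6 | 239784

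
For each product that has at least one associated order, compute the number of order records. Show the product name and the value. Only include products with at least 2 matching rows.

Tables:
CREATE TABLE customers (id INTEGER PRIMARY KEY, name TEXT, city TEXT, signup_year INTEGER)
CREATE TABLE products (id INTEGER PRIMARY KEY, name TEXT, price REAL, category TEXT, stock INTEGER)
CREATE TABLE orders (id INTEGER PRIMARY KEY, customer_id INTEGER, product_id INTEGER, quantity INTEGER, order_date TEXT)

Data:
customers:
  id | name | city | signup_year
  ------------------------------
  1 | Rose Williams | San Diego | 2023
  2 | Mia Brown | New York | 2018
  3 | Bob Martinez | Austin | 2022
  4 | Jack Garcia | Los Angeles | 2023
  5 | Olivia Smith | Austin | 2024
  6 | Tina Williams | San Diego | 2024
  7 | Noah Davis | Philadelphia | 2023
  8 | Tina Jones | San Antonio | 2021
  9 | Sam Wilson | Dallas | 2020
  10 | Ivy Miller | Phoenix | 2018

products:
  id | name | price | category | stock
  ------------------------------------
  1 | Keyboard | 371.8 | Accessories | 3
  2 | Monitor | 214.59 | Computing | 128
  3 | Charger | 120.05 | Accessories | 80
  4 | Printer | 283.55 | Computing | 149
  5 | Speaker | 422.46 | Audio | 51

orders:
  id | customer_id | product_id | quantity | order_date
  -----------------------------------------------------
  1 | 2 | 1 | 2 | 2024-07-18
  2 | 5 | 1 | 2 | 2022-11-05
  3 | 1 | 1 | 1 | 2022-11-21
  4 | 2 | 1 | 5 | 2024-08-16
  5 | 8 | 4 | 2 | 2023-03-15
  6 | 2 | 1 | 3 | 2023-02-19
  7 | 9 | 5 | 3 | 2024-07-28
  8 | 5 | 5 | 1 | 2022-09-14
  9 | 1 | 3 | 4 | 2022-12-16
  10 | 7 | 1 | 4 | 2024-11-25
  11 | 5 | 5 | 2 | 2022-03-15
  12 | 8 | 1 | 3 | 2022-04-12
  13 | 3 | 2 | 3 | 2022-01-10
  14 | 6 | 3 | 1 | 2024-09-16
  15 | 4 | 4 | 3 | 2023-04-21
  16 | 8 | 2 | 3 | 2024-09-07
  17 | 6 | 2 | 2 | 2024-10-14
SELECT p.name, COUNT(*) AS n FROM orders c JOIN products p ON c.product_id = p.id GROUP BY p.id, p.name HAVING COUNT(*) >= 2

Execution result:
name | n
Keyboard | 7
Monitor | 3
Charger | 2
Printer | 2
Speaker | 3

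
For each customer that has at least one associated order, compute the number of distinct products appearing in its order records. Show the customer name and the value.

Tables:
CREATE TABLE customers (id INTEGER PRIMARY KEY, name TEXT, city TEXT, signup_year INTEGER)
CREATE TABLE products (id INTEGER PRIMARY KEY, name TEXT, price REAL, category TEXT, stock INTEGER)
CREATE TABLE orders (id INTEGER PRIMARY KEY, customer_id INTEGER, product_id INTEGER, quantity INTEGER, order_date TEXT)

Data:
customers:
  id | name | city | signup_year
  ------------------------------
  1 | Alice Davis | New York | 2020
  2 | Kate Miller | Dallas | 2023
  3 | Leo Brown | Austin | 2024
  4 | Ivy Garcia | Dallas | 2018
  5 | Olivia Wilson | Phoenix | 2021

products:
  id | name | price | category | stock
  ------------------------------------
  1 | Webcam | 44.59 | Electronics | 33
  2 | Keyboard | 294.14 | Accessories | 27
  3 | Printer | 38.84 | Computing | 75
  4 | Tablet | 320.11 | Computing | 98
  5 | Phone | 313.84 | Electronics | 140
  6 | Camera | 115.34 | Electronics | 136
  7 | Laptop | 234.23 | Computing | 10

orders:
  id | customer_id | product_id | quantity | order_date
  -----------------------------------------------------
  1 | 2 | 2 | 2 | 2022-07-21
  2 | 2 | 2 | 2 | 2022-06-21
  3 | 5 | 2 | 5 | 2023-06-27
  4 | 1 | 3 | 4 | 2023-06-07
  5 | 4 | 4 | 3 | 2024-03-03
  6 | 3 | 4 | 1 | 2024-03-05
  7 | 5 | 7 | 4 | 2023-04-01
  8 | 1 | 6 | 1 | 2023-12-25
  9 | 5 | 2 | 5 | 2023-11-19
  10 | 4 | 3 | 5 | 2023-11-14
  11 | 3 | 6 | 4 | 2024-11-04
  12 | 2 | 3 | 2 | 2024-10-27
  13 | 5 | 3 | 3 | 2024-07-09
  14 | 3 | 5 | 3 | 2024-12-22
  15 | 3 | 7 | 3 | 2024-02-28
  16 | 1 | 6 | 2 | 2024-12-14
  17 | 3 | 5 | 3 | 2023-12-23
SELECT p.name, COUNT(DISTINCT c.product_id) AS distinct_product_count FROM orders c JOIN customers p ON c.customer_id = p.id GROUP BY p.id, p.name

Execution result:
name | distinct_product_count
Alice Davis | 2
Kate Miller | 2
Leo Brown | 4
Ivy Garcia | 2
Olivia Wilson | 3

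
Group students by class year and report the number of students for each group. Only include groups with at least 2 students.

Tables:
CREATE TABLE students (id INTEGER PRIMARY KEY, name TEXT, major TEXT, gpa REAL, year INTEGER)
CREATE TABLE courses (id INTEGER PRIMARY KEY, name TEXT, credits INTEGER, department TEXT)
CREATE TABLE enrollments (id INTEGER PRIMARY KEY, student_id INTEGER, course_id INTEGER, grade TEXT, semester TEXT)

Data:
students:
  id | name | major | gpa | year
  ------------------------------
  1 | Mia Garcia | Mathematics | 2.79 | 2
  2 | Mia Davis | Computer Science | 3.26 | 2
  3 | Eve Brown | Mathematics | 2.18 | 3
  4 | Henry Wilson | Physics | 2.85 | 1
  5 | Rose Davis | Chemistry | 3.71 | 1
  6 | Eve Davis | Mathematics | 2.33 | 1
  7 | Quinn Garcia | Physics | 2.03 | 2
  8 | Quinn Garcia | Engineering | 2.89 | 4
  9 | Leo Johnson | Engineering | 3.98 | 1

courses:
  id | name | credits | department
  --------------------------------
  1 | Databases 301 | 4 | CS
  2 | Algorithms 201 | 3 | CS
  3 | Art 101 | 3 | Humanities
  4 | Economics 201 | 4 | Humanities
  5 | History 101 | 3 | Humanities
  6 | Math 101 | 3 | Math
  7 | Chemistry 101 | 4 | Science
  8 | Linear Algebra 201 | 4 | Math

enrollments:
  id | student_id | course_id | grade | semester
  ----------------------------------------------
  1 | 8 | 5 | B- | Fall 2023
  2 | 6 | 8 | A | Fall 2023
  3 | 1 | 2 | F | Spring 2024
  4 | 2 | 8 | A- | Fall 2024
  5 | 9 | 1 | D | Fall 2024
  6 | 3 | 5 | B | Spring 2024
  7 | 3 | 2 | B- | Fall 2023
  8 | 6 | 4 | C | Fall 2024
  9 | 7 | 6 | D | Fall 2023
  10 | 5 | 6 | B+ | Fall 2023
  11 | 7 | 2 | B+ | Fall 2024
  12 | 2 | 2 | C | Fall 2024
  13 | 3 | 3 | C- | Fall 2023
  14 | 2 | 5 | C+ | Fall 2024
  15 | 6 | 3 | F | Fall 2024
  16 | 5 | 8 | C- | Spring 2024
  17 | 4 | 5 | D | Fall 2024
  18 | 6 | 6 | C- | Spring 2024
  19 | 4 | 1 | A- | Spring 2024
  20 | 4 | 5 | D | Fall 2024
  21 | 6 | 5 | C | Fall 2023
SELECT year, COUNT(*) AS n FROM students GROUP BY year HAVING COUNT(*) >= 2

Execution result:
year | n
1 | 4
2 | 3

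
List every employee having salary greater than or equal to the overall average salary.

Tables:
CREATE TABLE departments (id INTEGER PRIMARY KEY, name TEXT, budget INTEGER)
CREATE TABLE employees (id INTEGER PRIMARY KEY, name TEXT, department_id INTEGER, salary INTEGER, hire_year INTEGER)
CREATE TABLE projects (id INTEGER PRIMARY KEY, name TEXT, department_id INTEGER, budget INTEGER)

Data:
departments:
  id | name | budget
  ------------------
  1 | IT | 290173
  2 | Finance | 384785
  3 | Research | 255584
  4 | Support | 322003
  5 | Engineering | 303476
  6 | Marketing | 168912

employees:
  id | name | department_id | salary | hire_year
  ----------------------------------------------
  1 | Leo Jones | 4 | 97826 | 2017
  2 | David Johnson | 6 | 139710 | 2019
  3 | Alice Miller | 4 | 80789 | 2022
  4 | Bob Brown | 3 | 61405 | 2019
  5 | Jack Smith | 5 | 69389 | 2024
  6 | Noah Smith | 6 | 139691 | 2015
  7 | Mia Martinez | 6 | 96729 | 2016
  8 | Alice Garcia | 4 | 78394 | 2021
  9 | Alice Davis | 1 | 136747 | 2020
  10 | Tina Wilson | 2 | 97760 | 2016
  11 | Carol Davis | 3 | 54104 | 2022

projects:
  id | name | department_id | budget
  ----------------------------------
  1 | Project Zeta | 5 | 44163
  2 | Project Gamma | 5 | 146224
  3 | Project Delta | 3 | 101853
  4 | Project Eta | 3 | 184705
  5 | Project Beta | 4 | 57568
SELECT name, salary FROM employees WHERE salary >= (SELECT AVG(salary) FROM employees)

Execution result:
name | salary
Leo Jones | 97826
David Johnson | 139710
Noah Smith | 139691
Mia Martinez | 96729
Alice Davis | 136747
Tina Wilson | 97760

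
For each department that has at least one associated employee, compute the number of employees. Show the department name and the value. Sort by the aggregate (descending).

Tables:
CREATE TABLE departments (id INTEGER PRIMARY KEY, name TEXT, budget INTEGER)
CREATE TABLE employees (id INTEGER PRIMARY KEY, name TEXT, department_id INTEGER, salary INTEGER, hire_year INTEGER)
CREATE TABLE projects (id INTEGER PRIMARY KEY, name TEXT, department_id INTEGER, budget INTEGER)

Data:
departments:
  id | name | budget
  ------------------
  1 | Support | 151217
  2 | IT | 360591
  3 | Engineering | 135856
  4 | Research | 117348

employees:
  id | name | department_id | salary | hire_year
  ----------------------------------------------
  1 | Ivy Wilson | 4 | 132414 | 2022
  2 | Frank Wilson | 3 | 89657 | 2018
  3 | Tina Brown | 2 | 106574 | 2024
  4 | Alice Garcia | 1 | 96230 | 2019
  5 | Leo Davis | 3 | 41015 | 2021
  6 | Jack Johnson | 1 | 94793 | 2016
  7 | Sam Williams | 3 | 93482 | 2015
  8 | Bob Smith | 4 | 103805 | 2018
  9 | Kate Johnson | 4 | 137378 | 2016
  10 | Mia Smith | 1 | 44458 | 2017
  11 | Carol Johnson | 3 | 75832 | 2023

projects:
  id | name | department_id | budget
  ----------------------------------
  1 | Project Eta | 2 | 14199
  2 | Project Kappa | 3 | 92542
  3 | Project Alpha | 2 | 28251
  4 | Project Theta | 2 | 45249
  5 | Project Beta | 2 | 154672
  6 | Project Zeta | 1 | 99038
SELECT p.name, COUNT(*) AS n FROM employees c JOIN departments p ON c.department_id = p.id GROUP BY p.id, p.name ORDER BY n DESC

Execution result:
name | n
Engineering | 4
Support | 3
Research | 3
IT | 1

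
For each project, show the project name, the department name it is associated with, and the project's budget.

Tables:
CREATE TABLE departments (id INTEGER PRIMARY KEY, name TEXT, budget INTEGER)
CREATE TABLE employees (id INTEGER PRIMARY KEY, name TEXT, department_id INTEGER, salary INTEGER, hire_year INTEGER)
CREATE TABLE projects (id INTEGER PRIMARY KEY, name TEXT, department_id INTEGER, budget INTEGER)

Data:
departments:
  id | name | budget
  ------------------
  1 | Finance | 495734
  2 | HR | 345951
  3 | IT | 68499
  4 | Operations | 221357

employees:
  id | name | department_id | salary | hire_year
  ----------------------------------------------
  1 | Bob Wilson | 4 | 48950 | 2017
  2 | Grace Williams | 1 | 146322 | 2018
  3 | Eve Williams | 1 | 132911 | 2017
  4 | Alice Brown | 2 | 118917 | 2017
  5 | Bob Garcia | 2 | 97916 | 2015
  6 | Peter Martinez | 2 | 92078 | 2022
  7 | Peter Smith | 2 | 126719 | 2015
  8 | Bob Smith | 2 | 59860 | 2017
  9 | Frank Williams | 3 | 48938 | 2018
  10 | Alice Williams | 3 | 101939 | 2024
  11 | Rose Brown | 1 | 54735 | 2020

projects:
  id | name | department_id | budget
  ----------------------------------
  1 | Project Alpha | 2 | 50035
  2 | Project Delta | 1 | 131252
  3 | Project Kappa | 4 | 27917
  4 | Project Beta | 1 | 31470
SELECT c.name, p.name AS department, c.budget FROM projects c JOIN departments p ON c.department_id = p.id

Execution result:
name | department | budget
Project Alpha | HR | 50035
Project Delta | Finance | 131252
Project Kappa | Operations | 27917
Project Beta | Finance | 31470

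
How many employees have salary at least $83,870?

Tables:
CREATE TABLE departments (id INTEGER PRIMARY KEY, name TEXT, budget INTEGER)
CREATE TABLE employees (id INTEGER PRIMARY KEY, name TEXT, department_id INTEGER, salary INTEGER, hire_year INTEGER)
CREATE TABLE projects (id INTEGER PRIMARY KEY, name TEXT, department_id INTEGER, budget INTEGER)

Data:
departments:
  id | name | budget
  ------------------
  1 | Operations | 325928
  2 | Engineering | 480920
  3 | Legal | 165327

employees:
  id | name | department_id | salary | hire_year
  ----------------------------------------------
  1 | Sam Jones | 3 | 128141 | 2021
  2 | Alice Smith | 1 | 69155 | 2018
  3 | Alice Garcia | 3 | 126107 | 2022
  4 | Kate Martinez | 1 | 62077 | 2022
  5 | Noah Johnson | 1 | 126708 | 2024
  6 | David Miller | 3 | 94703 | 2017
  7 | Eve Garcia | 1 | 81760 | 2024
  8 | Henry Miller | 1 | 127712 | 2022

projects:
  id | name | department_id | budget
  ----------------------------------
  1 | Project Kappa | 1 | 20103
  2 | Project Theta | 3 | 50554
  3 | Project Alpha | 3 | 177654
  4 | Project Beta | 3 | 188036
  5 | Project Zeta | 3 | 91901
SELECT COUNT(*) FROM employees WHERE salary >= 83870

Execution result:
5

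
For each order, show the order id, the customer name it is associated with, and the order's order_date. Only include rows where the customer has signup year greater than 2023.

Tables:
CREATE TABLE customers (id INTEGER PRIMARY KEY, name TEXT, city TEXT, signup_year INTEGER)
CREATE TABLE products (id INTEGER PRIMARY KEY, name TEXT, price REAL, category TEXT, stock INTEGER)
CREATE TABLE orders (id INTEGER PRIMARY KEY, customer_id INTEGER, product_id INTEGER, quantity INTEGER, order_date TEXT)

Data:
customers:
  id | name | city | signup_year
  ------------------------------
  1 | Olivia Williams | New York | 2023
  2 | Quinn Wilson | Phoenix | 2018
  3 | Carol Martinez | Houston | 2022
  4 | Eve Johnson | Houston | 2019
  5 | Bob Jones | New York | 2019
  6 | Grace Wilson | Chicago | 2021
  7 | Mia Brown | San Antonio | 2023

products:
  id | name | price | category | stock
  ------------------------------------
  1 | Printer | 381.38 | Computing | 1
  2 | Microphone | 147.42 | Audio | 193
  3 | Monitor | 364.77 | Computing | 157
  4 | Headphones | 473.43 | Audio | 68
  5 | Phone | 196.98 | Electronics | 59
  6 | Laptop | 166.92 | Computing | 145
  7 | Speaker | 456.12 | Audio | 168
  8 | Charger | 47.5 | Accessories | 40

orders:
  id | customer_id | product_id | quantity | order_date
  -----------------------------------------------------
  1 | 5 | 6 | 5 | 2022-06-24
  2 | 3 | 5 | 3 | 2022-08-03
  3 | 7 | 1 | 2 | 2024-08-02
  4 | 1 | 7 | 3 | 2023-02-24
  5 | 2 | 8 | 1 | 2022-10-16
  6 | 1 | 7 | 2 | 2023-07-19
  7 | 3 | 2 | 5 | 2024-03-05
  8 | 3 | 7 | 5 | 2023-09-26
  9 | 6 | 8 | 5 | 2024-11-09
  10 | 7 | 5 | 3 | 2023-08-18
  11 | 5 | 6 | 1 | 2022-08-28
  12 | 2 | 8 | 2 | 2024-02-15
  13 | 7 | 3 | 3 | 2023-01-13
SELECT c.id, p.name AS customer, c.order_date FROM orders c JOIN customers p ON c.customer_id = p.id WHERE p.signup_year > 2023

Execution result:
(no rows)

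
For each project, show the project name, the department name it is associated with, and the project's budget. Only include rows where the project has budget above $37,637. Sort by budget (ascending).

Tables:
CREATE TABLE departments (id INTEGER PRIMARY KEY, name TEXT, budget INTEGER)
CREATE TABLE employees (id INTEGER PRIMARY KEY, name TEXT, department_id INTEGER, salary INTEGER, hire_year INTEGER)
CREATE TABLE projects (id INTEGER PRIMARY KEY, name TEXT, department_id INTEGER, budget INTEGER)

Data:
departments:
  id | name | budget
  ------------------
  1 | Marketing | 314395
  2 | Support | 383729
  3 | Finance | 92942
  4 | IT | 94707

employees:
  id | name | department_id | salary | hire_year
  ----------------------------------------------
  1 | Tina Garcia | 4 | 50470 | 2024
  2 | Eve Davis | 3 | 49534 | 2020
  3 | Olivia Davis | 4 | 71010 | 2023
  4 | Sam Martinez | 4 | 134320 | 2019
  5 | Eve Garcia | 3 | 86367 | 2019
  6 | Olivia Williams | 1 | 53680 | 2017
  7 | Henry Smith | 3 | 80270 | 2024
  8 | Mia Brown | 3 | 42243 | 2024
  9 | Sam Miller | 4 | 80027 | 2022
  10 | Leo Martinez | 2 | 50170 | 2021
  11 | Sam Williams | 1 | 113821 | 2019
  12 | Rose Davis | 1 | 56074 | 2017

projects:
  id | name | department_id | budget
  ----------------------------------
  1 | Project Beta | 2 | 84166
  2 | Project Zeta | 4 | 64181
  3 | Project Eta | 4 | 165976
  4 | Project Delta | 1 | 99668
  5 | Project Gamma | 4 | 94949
SELECT c.name, p.name AS department, c.budget FROM projects c JOIN departments p ON c.department_id = p.id WHERE c.budget > 37637 ORDER BY c.budget ASC

Execution result:
name | department | budget
Project Zeta | IT | 64181
Project Beta | Support | 84166
Project Gamma | IT | 94949
Project Delta | Marketing | 99668
Project Eta | IT | 165976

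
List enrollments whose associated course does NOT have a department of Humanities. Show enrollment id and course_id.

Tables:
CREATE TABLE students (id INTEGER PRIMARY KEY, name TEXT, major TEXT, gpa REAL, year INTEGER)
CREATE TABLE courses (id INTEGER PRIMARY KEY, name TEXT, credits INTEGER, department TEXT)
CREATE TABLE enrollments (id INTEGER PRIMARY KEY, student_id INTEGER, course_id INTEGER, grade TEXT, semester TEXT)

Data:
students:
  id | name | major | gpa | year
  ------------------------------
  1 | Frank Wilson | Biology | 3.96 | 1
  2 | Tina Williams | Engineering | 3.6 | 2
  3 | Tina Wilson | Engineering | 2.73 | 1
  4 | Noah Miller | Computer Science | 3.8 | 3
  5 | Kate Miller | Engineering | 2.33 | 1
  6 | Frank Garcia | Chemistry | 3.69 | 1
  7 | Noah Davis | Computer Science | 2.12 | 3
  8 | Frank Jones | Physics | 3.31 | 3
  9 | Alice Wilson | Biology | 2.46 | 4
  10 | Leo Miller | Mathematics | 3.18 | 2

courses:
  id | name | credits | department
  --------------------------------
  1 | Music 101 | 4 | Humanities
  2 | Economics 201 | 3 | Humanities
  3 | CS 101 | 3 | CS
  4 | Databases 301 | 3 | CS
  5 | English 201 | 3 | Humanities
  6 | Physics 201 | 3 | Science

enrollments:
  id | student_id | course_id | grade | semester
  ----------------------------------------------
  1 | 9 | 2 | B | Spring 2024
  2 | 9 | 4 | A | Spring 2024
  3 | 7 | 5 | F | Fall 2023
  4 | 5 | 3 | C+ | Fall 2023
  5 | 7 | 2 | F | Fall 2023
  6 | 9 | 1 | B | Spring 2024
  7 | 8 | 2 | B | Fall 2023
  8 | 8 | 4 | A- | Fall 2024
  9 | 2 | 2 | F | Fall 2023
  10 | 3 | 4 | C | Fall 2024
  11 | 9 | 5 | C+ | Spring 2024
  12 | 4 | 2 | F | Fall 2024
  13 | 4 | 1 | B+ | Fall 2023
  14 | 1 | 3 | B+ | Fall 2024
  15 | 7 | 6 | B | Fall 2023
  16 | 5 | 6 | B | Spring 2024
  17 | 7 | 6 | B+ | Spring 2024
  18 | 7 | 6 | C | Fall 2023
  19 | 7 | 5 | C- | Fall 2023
SELECT id, course_id FROM enrollments WHERE course_id NOT IN (SELECT id FROM courses WHERE department = 'Humanities')

Execution result:
id | course_id
2 | 4
4 | 3
8 | 4
10 | 4
14 | 3
15 | 6
16 | 6
17 | 6
18 | 6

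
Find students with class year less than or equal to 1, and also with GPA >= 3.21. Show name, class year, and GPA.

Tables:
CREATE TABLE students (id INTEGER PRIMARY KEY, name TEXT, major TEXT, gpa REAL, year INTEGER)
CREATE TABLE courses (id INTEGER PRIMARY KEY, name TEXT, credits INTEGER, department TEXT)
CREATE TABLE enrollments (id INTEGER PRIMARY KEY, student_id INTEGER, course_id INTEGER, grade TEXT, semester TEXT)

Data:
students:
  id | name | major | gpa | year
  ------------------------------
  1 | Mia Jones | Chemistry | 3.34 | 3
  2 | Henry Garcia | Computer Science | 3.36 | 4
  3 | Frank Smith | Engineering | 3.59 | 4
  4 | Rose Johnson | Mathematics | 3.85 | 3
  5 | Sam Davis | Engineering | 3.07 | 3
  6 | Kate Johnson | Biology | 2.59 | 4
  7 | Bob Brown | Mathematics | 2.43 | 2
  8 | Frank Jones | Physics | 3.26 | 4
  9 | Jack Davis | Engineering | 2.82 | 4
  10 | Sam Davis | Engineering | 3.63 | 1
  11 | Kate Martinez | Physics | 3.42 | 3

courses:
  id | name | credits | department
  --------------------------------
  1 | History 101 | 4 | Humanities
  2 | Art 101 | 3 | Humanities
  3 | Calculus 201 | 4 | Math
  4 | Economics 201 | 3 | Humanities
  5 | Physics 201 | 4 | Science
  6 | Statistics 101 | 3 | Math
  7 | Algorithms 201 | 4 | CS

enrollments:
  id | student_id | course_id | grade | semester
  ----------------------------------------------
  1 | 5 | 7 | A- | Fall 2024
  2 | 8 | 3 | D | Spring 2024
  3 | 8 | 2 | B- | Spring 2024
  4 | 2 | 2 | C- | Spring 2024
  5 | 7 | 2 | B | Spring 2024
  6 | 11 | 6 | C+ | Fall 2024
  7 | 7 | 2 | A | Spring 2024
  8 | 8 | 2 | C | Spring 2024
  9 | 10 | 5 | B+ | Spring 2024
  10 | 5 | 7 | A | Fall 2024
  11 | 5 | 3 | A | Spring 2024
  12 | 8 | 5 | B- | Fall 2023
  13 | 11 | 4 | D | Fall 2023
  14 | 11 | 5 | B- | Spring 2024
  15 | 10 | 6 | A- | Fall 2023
SELECT name, year, gpa FROM students WHERE year <= 1 AND gpa >= 3.21

Execution result:
name | year | gpa
Sam Davis | 1 | 3.63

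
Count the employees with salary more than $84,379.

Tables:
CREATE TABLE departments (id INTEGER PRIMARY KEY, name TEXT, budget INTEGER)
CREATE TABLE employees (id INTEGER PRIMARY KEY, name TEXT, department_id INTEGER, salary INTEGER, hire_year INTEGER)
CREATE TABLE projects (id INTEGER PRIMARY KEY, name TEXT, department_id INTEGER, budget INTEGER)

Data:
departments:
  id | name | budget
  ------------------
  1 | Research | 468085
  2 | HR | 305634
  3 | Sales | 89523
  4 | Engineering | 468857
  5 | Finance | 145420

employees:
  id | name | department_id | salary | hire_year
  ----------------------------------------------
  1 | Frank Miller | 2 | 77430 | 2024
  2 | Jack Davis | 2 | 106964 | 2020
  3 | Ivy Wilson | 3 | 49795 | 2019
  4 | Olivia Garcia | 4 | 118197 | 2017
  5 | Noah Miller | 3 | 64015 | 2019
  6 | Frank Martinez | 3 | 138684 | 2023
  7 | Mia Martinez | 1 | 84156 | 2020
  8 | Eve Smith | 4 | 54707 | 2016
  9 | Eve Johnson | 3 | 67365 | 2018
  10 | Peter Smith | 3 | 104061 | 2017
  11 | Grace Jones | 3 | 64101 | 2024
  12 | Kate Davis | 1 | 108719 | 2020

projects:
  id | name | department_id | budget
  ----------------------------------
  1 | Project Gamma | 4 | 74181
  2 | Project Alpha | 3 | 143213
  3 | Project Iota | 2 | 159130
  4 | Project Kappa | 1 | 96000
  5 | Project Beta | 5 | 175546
SELECT COUNT(*) FROM employees WHERE salary > 84379

Execution result:
5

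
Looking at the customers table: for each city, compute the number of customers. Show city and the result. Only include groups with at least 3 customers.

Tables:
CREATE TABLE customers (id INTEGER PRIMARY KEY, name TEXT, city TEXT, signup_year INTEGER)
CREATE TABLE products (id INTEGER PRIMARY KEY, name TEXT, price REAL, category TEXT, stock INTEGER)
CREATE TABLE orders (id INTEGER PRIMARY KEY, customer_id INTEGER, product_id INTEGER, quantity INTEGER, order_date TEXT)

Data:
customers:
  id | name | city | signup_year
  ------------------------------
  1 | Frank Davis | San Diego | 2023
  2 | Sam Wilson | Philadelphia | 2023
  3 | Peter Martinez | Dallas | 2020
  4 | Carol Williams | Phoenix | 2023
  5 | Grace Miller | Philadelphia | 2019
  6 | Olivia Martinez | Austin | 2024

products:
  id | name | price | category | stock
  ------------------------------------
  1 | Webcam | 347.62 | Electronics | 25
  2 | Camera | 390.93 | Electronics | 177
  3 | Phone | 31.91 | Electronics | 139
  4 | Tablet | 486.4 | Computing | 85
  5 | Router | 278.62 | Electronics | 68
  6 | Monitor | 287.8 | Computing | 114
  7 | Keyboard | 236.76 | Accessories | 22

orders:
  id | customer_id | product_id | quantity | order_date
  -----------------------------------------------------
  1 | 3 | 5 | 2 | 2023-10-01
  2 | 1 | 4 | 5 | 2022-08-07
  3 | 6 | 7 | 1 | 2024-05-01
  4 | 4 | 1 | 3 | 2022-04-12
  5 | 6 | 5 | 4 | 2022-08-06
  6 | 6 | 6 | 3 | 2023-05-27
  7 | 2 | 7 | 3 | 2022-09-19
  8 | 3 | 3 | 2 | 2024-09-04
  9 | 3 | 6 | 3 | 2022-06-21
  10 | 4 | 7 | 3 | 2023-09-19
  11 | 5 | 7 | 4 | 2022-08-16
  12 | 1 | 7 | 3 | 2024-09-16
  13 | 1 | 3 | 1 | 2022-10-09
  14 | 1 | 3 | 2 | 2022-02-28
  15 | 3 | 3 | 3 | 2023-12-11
SELECT city, COUNT(*) AS n FROM customers GROUP BY city HAVING COUNT(*) >= 3

Execution result:
(no rows)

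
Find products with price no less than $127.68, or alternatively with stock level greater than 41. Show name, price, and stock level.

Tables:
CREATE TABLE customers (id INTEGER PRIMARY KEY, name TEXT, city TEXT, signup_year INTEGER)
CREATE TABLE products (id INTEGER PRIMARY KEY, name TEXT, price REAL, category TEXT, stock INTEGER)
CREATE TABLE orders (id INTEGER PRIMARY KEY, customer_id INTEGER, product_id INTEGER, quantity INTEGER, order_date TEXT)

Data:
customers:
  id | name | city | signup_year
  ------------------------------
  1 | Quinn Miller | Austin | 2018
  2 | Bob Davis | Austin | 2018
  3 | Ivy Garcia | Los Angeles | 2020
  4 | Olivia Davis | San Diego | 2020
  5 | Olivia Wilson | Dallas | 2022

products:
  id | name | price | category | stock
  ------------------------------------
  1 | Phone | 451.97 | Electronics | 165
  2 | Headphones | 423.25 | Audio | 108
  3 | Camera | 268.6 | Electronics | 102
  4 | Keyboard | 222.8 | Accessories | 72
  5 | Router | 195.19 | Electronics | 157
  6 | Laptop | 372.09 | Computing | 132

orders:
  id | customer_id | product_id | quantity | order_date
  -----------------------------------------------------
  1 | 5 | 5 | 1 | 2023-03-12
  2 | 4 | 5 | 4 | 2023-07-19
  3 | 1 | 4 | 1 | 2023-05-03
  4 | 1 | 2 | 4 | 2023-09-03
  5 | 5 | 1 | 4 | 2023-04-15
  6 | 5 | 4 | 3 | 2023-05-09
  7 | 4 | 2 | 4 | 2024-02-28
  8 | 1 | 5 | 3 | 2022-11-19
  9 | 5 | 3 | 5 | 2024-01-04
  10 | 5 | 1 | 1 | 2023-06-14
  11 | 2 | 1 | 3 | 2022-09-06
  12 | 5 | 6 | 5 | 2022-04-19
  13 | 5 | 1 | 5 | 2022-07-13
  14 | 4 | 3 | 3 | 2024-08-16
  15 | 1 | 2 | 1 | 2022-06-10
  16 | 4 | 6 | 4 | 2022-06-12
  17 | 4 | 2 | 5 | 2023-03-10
SELECT name, price, stock FROM products WHERE price >= 127.68 OR stock > 41

Execution result:
name | price | stock
Phone | 451.97 | 165
Headphones | 423.25 | 108
Camera | 268.60 | 102
Keyboard | 222.80 | 72
Router | 195.19 | 157
Laptop | 372.09 | 132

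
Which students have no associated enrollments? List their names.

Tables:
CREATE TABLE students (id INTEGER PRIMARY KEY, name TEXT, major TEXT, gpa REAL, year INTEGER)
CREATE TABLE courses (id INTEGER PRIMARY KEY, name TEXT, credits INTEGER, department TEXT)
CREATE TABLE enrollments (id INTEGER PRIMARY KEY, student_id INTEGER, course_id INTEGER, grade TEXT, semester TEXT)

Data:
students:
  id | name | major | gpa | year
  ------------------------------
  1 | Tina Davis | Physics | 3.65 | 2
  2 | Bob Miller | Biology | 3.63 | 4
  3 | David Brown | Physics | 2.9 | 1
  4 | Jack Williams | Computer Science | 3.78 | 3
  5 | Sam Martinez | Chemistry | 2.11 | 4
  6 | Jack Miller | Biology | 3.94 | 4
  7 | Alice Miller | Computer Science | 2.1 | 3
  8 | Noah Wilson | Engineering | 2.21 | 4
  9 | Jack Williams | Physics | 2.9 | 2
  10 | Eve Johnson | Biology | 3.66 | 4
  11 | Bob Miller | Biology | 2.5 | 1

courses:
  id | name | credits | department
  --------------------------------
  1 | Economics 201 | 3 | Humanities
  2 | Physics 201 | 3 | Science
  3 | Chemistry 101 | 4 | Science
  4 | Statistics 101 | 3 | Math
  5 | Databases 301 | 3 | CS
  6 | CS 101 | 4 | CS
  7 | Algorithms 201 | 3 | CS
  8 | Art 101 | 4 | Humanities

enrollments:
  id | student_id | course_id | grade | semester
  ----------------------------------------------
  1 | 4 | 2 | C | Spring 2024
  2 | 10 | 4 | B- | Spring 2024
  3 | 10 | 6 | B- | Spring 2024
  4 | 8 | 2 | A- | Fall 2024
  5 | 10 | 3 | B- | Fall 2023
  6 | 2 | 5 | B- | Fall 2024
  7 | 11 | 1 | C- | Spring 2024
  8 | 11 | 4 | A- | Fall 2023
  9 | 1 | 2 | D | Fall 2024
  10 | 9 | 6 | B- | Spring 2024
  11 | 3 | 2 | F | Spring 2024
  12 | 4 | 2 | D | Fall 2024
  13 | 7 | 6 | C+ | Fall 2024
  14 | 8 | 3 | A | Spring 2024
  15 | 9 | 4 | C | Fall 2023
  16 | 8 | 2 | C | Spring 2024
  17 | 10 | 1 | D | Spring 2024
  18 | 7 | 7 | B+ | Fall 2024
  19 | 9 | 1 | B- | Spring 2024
SELECT p.name FROM students p LEFT JOIN enrollments c ON c.student_id = p.id WHERE c.id IS NULL

Execution result:
name
Sam Martinez
Jack Miller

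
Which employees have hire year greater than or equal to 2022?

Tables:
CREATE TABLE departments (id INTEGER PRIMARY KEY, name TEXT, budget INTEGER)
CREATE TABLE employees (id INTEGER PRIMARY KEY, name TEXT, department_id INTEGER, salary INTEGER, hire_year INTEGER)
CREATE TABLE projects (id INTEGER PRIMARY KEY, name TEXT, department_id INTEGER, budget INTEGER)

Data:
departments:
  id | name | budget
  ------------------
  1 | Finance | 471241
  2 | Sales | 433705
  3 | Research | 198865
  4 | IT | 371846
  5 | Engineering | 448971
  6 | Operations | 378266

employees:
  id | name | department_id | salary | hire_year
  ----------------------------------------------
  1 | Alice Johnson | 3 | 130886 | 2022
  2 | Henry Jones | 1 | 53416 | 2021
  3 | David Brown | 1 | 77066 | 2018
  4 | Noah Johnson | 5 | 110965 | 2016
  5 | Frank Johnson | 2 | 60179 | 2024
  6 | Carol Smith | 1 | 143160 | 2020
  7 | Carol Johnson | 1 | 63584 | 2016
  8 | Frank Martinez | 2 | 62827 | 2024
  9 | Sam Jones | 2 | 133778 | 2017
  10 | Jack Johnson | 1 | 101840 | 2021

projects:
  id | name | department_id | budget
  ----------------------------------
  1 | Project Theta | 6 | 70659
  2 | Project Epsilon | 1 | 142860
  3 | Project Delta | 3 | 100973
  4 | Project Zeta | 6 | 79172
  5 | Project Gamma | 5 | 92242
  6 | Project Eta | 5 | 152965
SELECT name, hire_year FROM employees WHERE hire_year >= 2022

Execution result:
name | hire_year
Alice Johnson | 2022
Frank Johnson | 2024
Frank Martinez | 2024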